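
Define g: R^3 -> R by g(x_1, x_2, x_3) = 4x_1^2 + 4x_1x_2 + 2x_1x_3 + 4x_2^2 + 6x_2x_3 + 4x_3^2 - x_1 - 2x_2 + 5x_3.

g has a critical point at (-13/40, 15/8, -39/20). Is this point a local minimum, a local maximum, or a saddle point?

The Hessian is constant: H = [[8, 4, 2], [4, 8, 6], [2, 6, 8]].
Leading principal minors: Δ₁ = 8, Δ₂ = 48, Δ₃ = 160.
All leading minors are positive, so H is positive definite: a local minimum.

local minimum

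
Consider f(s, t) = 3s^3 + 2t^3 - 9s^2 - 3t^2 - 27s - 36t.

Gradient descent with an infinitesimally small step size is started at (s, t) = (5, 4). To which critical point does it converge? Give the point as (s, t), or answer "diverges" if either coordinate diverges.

f is separable, so gradient descent decouples: s follows -∂f/∂s, t follows -∂f/∂t.
∂f/∂s = 9(s - 3)(s + 1); at s=5 this is 108, so s decreases.
∂f/∂t = 6(t - 3)(t + 2); at t=4 this is 36, so t decreases.
s converges to its nearest critical value 3 (a local min of the s-part); t converges to 3. The iterate converges to (3, 3).

(3, 3)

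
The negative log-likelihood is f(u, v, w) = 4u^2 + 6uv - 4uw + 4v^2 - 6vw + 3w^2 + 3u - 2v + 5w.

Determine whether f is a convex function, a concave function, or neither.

f is quadratic, so its Hessian is the constant matrix H = [[8, 6, -4], [6, 8, -6], [-4, -6, 6]].
Leading principal minors: 8, 28, 40.
All positive ⇒ H ≻ 0 ⇒ convex.

convex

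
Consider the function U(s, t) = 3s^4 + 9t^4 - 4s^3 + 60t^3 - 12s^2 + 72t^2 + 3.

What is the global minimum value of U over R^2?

U(s,t) separates as P(s) + Q(t) + 3, so its minimum is min P + min Q + 3.
P'(s) = 12s(s - 2)(s + 1) vanishes at s ∈ {-1, 0, 2}; Q'(t) = 36t(t + 1)(t + 4) vanishes at t ∈ {-4, -1, 0}.
Local minima of P (where P''>0): P(-1)=-5, P(2)=-32. Local minima of Q: Q(-4)=-384, Q(0)=0.
So the global minimum of U is P(2) + Q(-4) + 3 = -32 − 384 + 3 = -413, attained at (2, -4).

-413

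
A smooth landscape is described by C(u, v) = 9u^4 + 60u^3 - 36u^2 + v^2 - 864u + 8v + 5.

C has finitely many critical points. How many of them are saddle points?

C separates as a function of u plus a function of v, so ∇C=0 decouples.
∂C/∂u = 36(u - 2)(u + 3)(u + 4) = 0 at u ∈ {-4, -3, 2}; ∂C/∂v = 2(v + 4) = 0 at v ∈ {-4}.
The Hessian is diagonal: diag(C_uu, C_vv). Second derivatives: C_uu(-4)=216, C_uu(-3)=-180, C_uu(2)=1080; C_vv(-4)=2.
Saddle points occur where the two diagonal entries have opposite signs: (-3, -4). Count: 1.

1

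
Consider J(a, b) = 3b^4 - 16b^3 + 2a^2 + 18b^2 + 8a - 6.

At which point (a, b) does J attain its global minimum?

J(a,b) separates as P(a) + Q(b) − 6, so its minimum is min P + min Q − 6.
P'(a) = 4a + 8 vanishes at a ∈ {-2}; Q'(b) = 12b(b - 3)(b - 1) vanishes at b ∈ {0, 1, 3}.
Local minima of P (where P''>0): P(-2)=-8. Local minima of Q: Q(0)=0, Q(3)=-27.
So the global minimum of J is P(-2) + Q(3) − 6 = -8 − 27 − 6 = -41, attained at (-2, 3).

(-2, 3)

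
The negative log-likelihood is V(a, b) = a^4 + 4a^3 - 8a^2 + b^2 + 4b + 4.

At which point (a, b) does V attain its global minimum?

V(a,b) separates as P(a) + Q(b) + 4, so its minimum is min P + min Q + 4.
P'(a) = 4a(a - 1)(a + 4) vanishes at a ∈ {-4, 0, 1}; Q'(b) = 2b + 4 vanishes at b ∈ {-2}.
Local minima of P (where P''>0): P(-4)=-128, P(1)=-3. Local minima of Q: Q(-2)=-4.
So the global minimum of V is P(-4) + Q(-2) + 4 = -128 − 4 + 4 = -128, attained at (-4, -2).

(-4, -2)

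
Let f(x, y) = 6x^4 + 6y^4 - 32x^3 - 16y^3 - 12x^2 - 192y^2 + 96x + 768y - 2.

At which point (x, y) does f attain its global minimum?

(4, -4)

f(x,y) separates as P(x) + Q(y) − 2, so its minimum is min P + min Q − 2.
P'(x) = 24(x - 4)(x - 1)(x + 1) vanishes at x ∈ {-1, 1, 4}; Q'(y) = 24(y - 4)(y - 2)(y + 4) vanishes at y ∈ {-4, 2, 4}.
Local minima of P (where P''>0): P(-1)=-70, P(4)=-320. Local minima of Q: Q(-4)=-3584, Q(4)=512.
So the global minimum of f is P(4) + Q(-4) − 2 = -320 − 3584 − 2 = -3906, attained at (4, -4).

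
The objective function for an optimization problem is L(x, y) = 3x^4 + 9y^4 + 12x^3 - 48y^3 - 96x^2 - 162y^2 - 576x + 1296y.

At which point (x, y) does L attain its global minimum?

(4, -3)

L(x,y) separates as P(x) + Q(y), so its minimum is min P + min Q.
P'(x) = 12(x - 4)(x + 3)(x + 4) vanishes at x ∈ {-4, -3, 4}; Q'(y) = 36(y - 4)(y - 3)(y + 3) vanishes at y ∈ {-3, 3, 4}.
Local minima of P (where P''>0): P(-4)=768, P(4)=-2304. Local minima of Q: Q(-3)=-3321, Q(4)=1824.
So the global minimum of L is P(4) + Q(-3) = -2304 − 3321 = -5625, attained at (4, -3).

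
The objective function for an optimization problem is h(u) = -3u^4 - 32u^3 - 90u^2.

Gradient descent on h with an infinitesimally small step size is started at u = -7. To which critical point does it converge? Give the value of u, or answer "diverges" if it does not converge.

h'(u) = -12u(u + 3)(u + 5), so h'(-7) = 672.
Gradient descent moves in the -h' direction, i.e. u is decreasing.
There is no critical point below u=-7, and h' keeps the same sign, so the iterate runs off to −∞.

diverges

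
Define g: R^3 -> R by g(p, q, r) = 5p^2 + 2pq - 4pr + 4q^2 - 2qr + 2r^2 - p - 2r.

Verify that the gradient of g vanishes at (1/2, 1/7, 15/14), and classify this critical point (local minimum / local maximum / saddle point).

∇g = (10p + 2q - 4r - 1, 2p + 8q - 2r, -4p - 2q + 4r - 2); substituting (1/2, 1/7, 15/14) gives ∇g = (0, 0, 0), so (1/2, 1/7, 15/14) is indeed a critical point.
The Hessian is constant: H = [[10, 2, -4], [2, 8, -2], [-4, -2, 4]].
Leading principal minors: Δ₁ = 10, Δ₂ = 76, Δ₃ = 168.
All leading minors are positive, so H is positive definite: a local minimum.

local minimum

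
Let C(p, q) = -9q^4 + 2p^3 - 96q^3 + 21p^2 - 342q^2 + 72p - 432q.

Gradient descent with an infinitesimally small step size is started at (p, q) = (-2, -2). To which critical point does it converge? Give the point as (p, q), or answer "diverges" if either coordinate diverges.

C is separable, so gradient descent decouples: p follows -∂C/∂p, q follows -∂C/∂q.
∂C/∂p = 6(p + 3)(p + 4); at p=-2 this is 12, so p decreases.
∂C/∂q = -36(q + 1)(q + 3)(q + 4); at q=-2 this is 72, so q decreases.
p converges to its nearest critical value -3 (a local min of the p-part); q converges to -3. The iterate converges to (-3, -3).

(-3, -3)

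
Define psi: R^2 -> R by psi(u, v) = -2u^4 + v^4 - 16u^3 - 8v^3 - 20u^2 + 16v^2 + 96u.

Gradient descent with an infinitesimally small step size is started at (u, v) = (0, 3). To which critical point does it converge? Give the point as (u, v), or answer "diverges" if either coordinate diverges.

(-3, 4)

psi is separable, so gradient descent decouples: u follows -∂psi/∂u, v follows -∂psi/∂v.
∂psi/∂u = -8(u - 1)(u + 3)(u + 4); at u=0 this is 96, so u decreases.
∂psi/∂v = 4v(v - 4)(v - 2); at v=3 this is -12, so v increases.
u converges to its nearest critical value -3 (a local min of the u-part); v converges to 4. The iterate converges to (-3, 4).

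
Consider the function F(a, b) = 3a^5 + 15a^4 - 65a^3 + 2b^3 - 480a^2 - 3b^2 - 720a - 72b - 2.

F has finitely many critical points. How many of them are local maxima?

F separates as a function of a plus a function of b, so ∇F=0 decouples.
∂F/∂a = 15(a - 4)(a + 1)(a + 3)(a + 4) = 0 at a ∈ {-4, -3, -1, 4}; ∂F/∂b = 6(b - 4)(b + 3) = 0 at b ∈ {-3, 4}.
The Hessian is diagonal: diag(F_aa, F_bb). Second derivatives: F_aa(-4)=-360, F_aa(-3)=210, F_aa(-1)=-450, F_aa(4)=4200; F_bb(-3)=-42, F_bb(4)=42.
Local maxima occur where both diagonal entries negative: (-4, -3), (-1, -3). Count: 2.

2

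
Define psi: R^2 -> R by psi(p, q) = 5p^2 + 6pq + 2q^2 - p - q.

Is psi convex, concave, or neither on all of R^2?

convex

psi is quadratic, so its Hessian is the constant matrix H = [[10, 6], [6, 4]].
det(H) = 4, tr(H) = 14.
det(H) > 0 and tr(H) > 0, so H is positive definite everywhere: convex.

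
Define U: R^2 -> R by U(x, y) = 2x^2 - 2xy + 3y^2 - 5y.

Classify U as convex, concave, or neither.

convex

U is quadratic, so its Hessian is the constant matrix H = [[4, -2], [-2, 6]].
det(H) = 20, tr(H) = 10.
det(H) > 0 and tr(H) > 0, so H is positive definite everywhere: convex.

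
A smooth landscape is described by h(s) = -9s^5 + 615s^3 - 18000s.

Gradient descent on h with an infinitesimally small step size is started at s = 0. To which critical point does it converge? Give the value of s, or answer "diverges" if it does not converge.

4

h'(s) = -45(s - 5)(s - 4)(s + 4)(s + 5), so h'(0) = -18000.
Gradient descent moves in the -h' direction, i.e. s is increasing.
The nearest critical point in that direction is s = 4, where h'' = 3240 > 0 (a local minimum). The iterate converges there.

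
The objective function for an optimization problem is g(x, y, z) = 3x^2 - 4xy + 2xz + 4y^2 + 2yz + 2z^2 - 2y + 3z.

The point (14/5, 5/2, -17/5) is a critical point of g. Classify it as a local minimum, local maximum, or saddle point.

local minimum

The Hessian is constant: H = [[6, -4, 2], [-4, 8, 2], [2, 2, 4]].
Leading principal minors: Δ₁ = 6, Δ₂ = 32, Δ₃ = 40.
All leading minors are positive, so H is positive definite: a local minimum.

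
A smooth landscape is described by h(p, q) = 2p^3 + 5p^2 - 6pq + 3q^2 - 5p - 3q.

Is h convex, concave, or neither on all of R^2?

The term 2p^3 is cubic, so the Hessian is not constant.
∂²h/∂p² = 12p + 10, which takes both signs as p varies (negative for sufficiently negative p). A diagonal entry of the Hessian changing sign means the Hessian is neither positive- nor negative-semidefinite on all of R^2.

neither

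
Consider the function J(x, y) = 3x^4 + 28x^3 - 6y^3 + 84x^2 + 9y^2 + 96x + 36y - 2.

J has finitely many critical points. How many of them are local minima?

J separates as a function of x plus a function of y, so ∇J=0 decouples.
∂J/∂x = 12(x + 1)(x + 2)(x + 4) = 0 at x ∈ {-4, -2, -1}; ∂J/∂y = -18(y - 2)(y + 1) = 0 at y ∈ {-1, 2}.
The Hessian is diagonal: diag(J_xx, J_yy). Second derivatives: J_xx(-4)=72, J_xx(-2)=-24, J_xx(-1)=36; J_yy(-1)=54, J_yy(2)=-54.
Local minima occur where both diagonal entries positive: (-4, -1), (-1, -1). Count: 2.

2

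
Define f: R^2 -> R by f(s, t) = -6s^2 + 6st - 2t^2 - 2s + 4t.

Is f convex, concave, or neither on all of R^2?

concave

f is quadratic, so its Hessian is the constant matrix H = [[-12, 6], [6, -4]].
det(H) = 12, tr(H) = -16.
det(H) > 0 and tr(H) < 0, so H is negative definite everywhere: concave.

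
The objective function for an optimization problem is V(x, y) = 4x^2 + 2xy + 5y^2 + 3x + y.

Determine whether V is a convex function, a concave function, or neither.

V is quadratic, so its Hessian is the constant matrix H = [[8, 2], [2, 10]].
det(H) = 76, tr(H) = 18.
det(H) > 0 and tr(H) > 0, so H is positive definite everywhere: convex.

convex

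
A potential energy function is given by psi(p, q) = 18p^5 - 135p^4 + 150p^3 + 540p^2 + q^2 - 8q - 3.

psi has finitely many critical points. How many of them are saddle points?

2

psi separates as a function of p plus a function of q, so ∇psi=0 decouples.
∂psi/∂p = 90p(p - 4)(p - 3)(p + 1) = 0 at p ∈ {-1, 0, 3, 4}; ∂psi/∂q = 2(q - 4) = 0 at q ∈ {4}.
The Hessian is diagonal: diag(psi_pp, psi_qq). Second derivatives: psi_pp(-1)=-1800, psi_pp(0)=1080, psi_pp(3)=-1080, psi_pp(4)=1800; psi_qq(4)=2.
Saddle points occur where the two diagonal entries have opposite signs: (-1, 4), (3, 4). Count: 2.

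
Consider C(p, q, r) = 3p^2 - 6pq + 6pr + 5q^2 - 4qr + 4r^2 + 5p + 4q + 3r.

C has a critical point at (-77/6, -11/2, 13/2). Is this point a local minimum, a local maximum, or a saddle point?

local minimum

The Hessian is constant: H = [[6, -6, 6], [-6, 10, -4], [6, -4, 8]].
Leading principal minors: Δ₁ = 6, Δ₂ = 24, Δ₃ = 24.
All leading minors are positive, so H is positive definite: a local minimum.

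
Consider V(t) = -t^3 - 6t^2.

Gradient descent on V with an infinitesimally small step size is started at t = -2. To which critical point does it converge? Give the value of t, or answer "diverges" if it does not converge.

-4

V'(t) = -3t(t + 4), so V'(-2) = 12.
Gradient descent moves in the -V' direction, i.e. t is decreasing.
The nearest critical point in that direction is t = -4, where V'' = 12 > 0 (a local minimum). The iterate converges there.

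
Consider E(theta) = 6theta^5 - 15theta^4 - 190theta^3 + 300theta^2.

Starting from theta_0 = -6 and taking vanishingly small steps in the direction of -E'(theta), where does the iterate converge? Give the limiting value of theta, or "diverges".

E'(theta) = 30theta(theta - 5)(theta - 1)(theta + 4), so E'(-6) = 27720.
Gradient descent moves in the -E' direction, i.e. theta is decreasing.
There is no critical point below theta=-6, and E' keeps the same sign, so the iterate runs off to −∞.

diverges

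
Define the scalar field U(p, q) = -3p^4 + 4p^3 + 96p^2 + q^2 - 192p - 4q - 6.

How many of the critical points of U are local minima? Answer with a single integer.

1

U separates as a function of p plus a function of q, so ∇U=0 decouples.
∂U/∂p = -12(p - 4)(p - 1)(p + 4) = 0 at p ∈ {-4, 1, 4}; ∂U/∂q = 2(q - 2) = 0 at q ∈ {2}.
The Hessian is diagonal: diag(U_pp, U_qq). Second derivatives: U_pp(-4)=-480, U_pp(1)=180, U_pp(4)=-288; U_qq(2)=2.
Local minima occur where both diagonal entries positive: (1, 2). Count: 1.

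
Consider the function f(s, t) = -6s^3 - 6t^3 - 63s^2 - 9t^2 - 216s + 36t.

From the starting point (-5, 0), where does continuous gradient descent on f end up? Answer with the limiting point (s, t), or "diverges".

(-4, -2)

f is separable, so gradient descent decouples: s follows -∂f/∂s, t follows -∂f/∂t.
∂f/∂s = -18(s + 3)(s + 4); at s=-5 this is -36, so s increases.
∂f/∂t = -18(t - 1)(t + 2); at t=0 this is 36, so t decreases.
s converges to its nearest critical value -4 (a local min of the s-part); t converges to -2. The iterate converges to (-4, -2).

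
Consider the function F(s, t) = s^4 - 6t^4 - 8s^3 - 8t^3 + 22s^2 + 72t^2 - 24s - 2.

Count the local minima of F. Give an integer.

2

F separates as a function of s plus a function of t, so ∇F=0 decouples.
∂F/∂s = 4(s - 3)(s - 2)(s - 1) = 0 at s ∈ {1, 2, 3}; ∂F/∂t = -24t(t - 2)(t + 3) = 0 at t ∈ {-3, 0, 2}.
The Hessian is diagonal: diag(F_ss, F_tt). Second derivatives: F_ss(1)=8, F_ss(2)=-4, F_ss(3)=8; F_tt(-3)=-360, F_tt(0)=144, F_tt(2)=-240.
Local minima occur where both diagonal entries positive: (1, 0), (3, 0). Count: 2.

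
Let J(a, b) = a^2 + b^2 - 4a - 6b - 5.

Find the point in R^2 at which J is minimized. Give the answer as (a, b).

(2, 3)

J(a,b) separates as P(a) + Q(b) − 5, so its minimum is min P + min Q − 5.
P'(a) = 2a - 4 vanishes at a ∈ {2}; Q'(b) = 2b - 6 vanishes at b ∈ {3}.
Local minima of P (where P''>0): P(2)=-4. Local minima of Q: Q(3)=-9.
So the global minimum of J is P(2) + Q(3) − 5 = -4 − 9 − 5 = -18, attained at (2, 3).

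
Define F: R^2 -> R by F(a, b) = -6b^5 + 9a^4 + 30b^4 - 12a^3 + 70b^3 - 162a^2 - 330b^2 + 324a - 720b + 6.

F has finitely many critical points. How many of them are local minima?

F separates as a function of a plus a function of b, so ∇F=0 decouples.
∂F/∂a = 36(a - 3)(a - 1)(a + 3) = 0 at a ∈ {-3, 1, 3}; ∂F/∂b = -30(b - 4)(b - 3)(b + 1)(b + 2) = 0 at b ∈ {-2, -1, 3, 4}.
The Hessian is diagonal: diag(F_aa, F_bb). Second derivatives: F_aa(-3)=864, F_aa(1)=-288, F_aa(3)=432; F_bb(-2)=900, F_bb(-1)=-600, F_bb(3)=600, F_bb(4)=-900.
Local minima occur where both diagonal entries positive: (-3, -2), (-3, 3), (3, -2), (3, 3). Count: 4.

4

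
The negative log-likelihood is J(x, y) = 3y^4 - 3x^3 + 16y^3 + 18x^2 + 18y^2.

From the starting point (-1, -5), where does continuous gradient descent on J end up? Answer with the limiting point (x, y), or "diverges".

(0, -3)

J is separable, so gradient descent decouples: x follows -∂J/∂x, y follows -∂J/∂y.
∂J/∂x = -9x(x - 4); at x=-1 this is -45, so x increases.
∂J/∂y = 12y(y + 1)(y + 3); at y=-5 this is -480, so y increases.
x converges to its nearest critical value 0 (a local min of the x-part); y converges to -3. The iterate converges to (0, -3).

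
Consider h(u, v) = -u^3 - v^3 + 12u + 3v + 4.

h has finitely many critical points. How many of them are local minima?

1

h separates as a function of u plus a function of v, so ∇h=0 decouples.
∂h/∂u = -3(u - 2)(u + 2) = 0 at u ∈ {-2, 2}; ∂h/∂v = -3(v - 1)(v + 1) = 0 at v ∈ {-1, 1}.
The Hessian is diagonal: diag(h_uu, h_vv). Second derivatives: h_uu(-2)=12, h_uu(2)=-12; h_vv(-1)=6, h_vv(1)=-6.
Local minima occur where both diagonal entries positive: (-2, -1). Count: 1.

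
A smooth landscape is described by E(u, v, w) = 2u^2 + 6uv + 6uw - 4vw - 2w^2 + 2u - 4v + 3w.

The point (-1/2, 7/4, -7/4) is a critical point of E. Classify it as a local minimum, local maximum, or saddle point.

The Hessian is constant: H = [[4, 6, 6], [6, 0, -4], [6, -4, -4]].
Leading principal minors: Δ₁ = 4, Δ₂ = -36, Δ₃ = -208.
The minors fit neither the all-positive nor the alternating-sign pattern, so H is indefinite: a saddle point.

saddle point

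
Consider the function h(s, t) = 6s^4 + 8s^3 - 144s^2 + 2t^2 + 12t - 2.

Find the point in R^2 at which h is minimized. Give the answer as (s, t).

h(s,t) separates as P(s) + Q(t) − 2, so its minimum is min P + min Q − 2.
P'(s) = 24s(s - 3)(s + 4) vanishes at s ∈ {-4, 0, 3}; Q'(t) = 4(t + 3) vanishes at t ∈ {-3}.
Local minima of P (where P''>0): P(-4)=-1280, P(3)=-594. Local minima of Q: Q(-3)=-18.
So the global minimum of h is P(-4) + Q(-3) − 2 = -1280 − 18 − 2 = -1300, attained at (-4, -3).

(-4, -3)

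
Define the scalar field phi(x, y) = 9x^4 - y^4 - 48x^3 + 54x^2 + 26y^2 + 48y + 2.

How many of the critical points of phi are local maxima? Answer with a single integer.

phi separates as a function of x plus a function of y, so ∇phi=0 decouples.
∂phi/∂x = 36x(x - 3)(x - 1) = 0 at x ∈ {0, 1, 3}; ∂phi/∂y = -4(y - 4)(y + 1)(y + 3) = 0 at y ∈ {-3, -1, 4}.
The Hessian is diagonal: diag(phi_xx, phi_yy). Second derivatives: phi_xx(0)=108, phi_xx(1)=-72, phi_xx(3)=216; phi_yy(-3)=-56, phi_yy(-1)=40, phi_yy(4)=-140.
Local maxima occur where both diagonal entries negative: (1, -3), (1, 4). Count: 2.

2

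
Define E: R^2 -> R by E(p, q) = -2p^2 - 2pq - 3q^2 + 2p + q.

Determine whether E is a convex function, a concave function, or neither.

E is quadratic, so its Hessian is the constant matrix H = [[-4, -2], [-2, -6]].
det(H) = 20, tr(H) = -10.
det(H) > 0 and tr(H) < 0, so H is negative definite everywhere: concave.

concave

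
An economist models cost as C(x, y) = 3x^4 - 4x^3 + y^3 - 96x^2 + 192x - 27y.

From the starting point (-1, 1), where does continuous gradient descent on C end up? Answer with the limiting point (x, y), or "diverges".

(-4, 3)

C is separable, so gradient descent decouples: x follows -∂C/∂x, y follows -∂C/∂y.
∂C/∂x = 12(x - 4)(x - 1)(x + 4); at x=-1 this is 360, so x decreases.
∂C/∂y = 3(y - 3)(y + 3); at y=1 this is -24, so y increases.
x converges to its nearest critical value -4 (a local min of the x-part); y converges to 3. The iterate converges to (-4, 3).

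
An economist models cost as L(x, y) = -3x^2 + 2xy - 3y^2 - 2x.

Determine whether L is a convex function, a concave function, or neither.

concave

L is quadratic, so its Hessian is the constant matrix H = [[-6, 2], [2, -6]].
det(H) = 32, tr(H) = -12.
det(H) > 0 and tr(H) < 0, so H is negative definite everywhere: concave.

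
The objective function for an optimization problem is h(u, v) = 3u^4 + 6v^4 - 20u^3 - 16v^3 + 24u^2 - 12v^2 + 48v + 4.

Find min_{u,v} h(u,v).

h(u,v) separates as P(u) + Q(v) + 4, so its minimum is min P + min Q + 4.
P'(u) = 12u(u - 4)(u - 1) vanishes at u ∈ {0, 1, 4}; Q'(v) = 24(v - 2)(v - 1)(v + 1) vanishes at v ∈ {-1, 1, 2}.
Local minima of P (where P''>0): P(0)=0, P(4)=-128. Local minima of Q: Q(-1)=-38, Q(2)=16.
So the global minimum of h is P(4) + Q(-1) + 4 = -128 − 38 + 4 = -162, attained at (4, -1).

-162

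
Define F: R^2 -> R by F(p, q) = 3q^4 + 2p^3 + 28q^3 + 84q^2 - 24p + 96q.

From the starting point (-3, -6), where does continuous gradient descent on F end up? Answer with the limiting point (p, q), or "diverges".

diverges

F is separable, so gradient descent decouples: p follows -∂F/∂p, q follows -∂F/∂q.
∂F/∂p = 6(p - 2)(p + 2); at p=-3 this is 30, so p decreases.
∂F/∂q = 12(q + 1)(q + 2)(q + 4); at q=-6 this is -480, so q increases.
The p-coordinate has no critical point in that direction and runs off to infinity.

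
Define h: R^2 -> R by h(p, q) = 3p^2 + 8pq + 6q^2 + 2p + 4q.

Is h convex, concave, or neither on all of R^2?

h is quadratic, so its Hessian is the constant matrix H = [[6, 8], [8, 12]].
det(H) = 8, tr(H) = 18.
det(H) > 0 and tr(H) > 0, so H is positive definite everywhere: convex.

convex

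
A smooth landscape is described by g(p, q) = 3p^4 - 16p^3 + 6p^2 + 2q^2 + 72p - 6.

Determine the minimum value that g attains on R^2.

-53

g(p,q) separates as A(p) + B(q) − 6, so its minimum is min A + min B − 6.
A'(p) = 12(p - 3)(p - 2)(p + 1) vanishes at p ∈ {-1, 2, 3}; B'(q) = 4q vanishes at q ∈ {0}.
Local minima of A (where A''>0): A(-1)=-47, A(3)=81. Local minima of B: B(0)=0.
So the global minimum of g is A(-1) + B(0) − 6 = -47 + 0 − 6 = -53, attained at (-1, 0).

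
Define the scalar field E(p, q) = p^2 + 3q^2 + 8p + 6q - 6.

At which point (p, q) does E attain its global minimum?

(-4, -1)

E(p,q) separates as A(p) + B(q) − 6, so its minimum is min A + min B − 6.
A'(p) = 2p + 8 vanishes at p ∈ {-4}; B'(q) = 6q + 6 vanishes at q ∈ {-1}.
Local minima of A (where A''>0): A(-4)=-16. Local minima of B: B(-1)=-3.
So the global minimum of E is A(-4) + B(-1) − 6 = -16 − 3 − 6 = -25, attained at (-4, -1).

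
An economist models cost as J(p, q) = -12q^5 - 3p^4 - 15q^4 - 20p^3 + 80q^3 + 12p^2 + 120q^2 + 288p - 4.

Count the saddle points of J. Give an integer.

J separates as a function of p plus a function of q, so ∇J=0 decouples.
∂J/∂p = -12(p - 2)(p + 3)(p + 4) = 0 at p ∈ {-4, -3, 2}; ∂J/∂q = -60q(q - 2)(q + 1)(q + 2) = 0 at q ∈ {-2, -1, 0, 2}.
The Hessian is diagonal: diag(J_pp, J_qq). Second derivatives: J_pp(-4)=-72, J_pp(-3)=60, J_pp(2)=-360; J_qq(-2)=480, J_qq(-1)=-180, J_qq(0)=240, J_qq(2)=-1440.
Saddle points occur where the two diagonal entries have opposite signs: (-4, -2), (-4, 0), (-3, -1), (-3, 2), (2, -2), (2, 0). Count: 6.

6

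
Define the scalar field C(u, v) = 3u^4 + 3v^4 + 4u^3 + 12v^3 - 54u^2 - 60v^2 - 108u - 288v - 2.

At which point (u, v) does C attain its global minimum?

C(u,v) separates as P(u) + Q(v) − 2, so its minimum is min P + min Q − 2.
P'(u) = 12(u - 3)(u + 1)(u + 3) vanishes at u ∈ {-3, -1, 3}; Q'(v) = 12(v - 3)(v + 2)(v + 4) vanishes at v ∈ {-4, -2, 3}.
Local minima of P (where P''>0): P(-3)=-27, P(3)=-459. Local minima of Q: Q(-4)=192, Q(3)=-837.
So the global minimum of C is P(3) + Q(3) − 2 = -459 − 837 − 2 = -1298, attained at (3, 3).

(3, 3)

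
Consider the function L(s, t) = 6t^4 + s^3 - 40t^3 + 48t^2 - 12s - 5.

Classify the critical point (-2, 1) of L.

local maximum

The mixed partial ∂²L/∂s∂t is 0, so the Hessian at any point is diag(L_ss, L_tt) = diag(6s, 24(3t^2 - 10t + 4)).
At (-2, 1): H = diag(-12, -72).
Both eigenvalues are negative, so H is negative definite: a local maximum.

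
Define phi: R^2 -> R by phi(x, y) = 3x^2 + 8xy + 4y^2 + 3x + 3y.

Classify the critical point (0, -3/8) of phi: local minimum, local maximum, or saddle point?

saddle point

The Hessian of phi is constant: H = [[6, 8], [8, 8]].
det(H) = 6·8 − 8² = -16.
Since det(H) < 0, H is indefinite and the critical point is a saddle point.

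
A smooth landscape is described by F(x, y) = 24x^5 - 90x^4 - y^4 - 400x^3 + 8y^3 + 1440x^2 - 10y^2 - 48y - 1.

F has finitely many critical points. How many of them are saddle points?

6

F separates as a function of x plus a function of y, so ∇F=0 decouples.
∂F/∂x = 120x(x - 4)(x - 2)(x + 3) = 0 at x ∈ {-3, 0, 2, 4}; ∂F/∂y = -4(y - 4)(y - 3)(y + 1) = 0 at y ∈ {-1, 3, 4}.
The Hessian is diagonal: diag(F_xx, F_yy). Second derivatives: F_xx(-3)=-12600, F_xx(0)=2880, F_xx(2)=-2400, F_xx(4)=6720; F_yy(-1)=-80, F_yy(3)=16, F_yy(4)=-20.
Saddle points occur where the two diagonal entries have opposite signs: (-3, 3), (0, -1), (0, 4), (2, 3), (4, -1), (4, 4). Count: 6.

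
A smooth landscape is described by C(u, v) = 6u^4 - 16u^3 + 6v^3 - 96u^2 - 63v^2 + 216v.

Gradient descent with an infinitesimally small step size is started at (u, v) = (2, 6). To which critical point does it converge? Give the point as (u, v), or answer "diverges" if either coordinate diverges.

C is separable, so gradient descent decouples: u follows -∂C/∂u, v follows -∂C/∂v.
∂C/∂u = 24u(u - 4)(u + 2); at u=2 this is -384, so u increases.
∂C/∂v = 18(v - 4)(v - 3); at v=6 this is 108, so v decreases.
u converges to its nearest critical value 4 (a local min of the u-part); v converges to 4. The iterate converges to (4, 4).

(4, 4)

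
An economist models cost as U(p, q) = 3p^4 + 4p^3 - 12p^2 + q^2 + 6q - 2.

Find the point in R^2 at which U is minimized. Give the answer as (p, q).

U(p,q) separates as A(p) + B(q) − 2, so its minimum is min A + min B − 2.
A'(p) = 12p(p - 1)(p + 2) vanishes at p ∈ {-2, 0, 1}; B'(q) = 2q + 6 vanishes at q ∈ {-3}.
Local minima of A (where A''>0): A(-2)=-32, A(1)=-5. Local minima of B: B(-3)=-9.
So the global minimum of U is A(-2) + B(-3) − 2 = -32 − 9 − 2 = -43, attained at (-2, -3).

(-2, -3)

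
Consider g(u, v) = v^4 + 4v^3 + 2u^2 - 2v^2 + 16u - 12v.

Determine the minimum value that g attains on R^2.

g(u,v) separates as P(u) + Q(v), so its minimum is min P + min Q.
P'(u) = 4u + 16 vanishes at u ∈ {-4}; Q'(v) = 4(v - 1)(v + 1)(v + 3) vanishes at v ∈ {-3, -1, 1}.
Local minima of P (where P''>0): P(-4)=-32. Local minima of Q: Q(-3)=-9, Q(1)=-9.
So the global minimum of g is P(-4) + Q(-3) = -32 − 9 = -41, attained at (-4, -3).

-41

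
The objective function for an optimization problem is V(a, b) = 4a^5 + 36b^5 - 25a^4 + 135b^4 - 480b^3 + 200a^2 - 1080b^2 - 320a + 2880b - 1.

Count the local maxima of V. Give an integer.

4

V separates as a function of a plus a function of b, so ∇V=0 decouples.
∂V/∂a = 20(a - 4)(a - 2)(a - 1)(a + 2) = 0 at a ∈ {-2, 1, 2, 4}; ∂V/∂b = 180(b - 2)(b - 1)(b + 2)(b + 4) = 0 at b ∈ {-4, -2, 1, 2}.
The Hessian is diagonal: diag(V_aa, V_bb). Second derivatives: V_aa(-2)=-1440, V_aa(1)=180, V_aa(2)=-160, V_aa(4)=720; V_bb(-4)=-10800, V_bb(-2)=4320, V_bb(1)=-2700, V_bb(2)=4320.
Local maxima occur where both diagonal entries negative: (-2, -4), (-2, 1), (2, -4), (2, 1). Count: 4.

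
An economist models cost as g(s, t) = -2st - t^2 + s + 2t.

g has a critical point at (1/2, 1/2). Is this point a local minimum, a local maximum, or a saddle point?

saddle point

The Hessian of g is constant: H = [[0, -2], [-2, -2]].
det(H) = 0·(-2) − (-2)² = -4.
Since det(H) < 0, H is indefinite and the critical point is a saddle point.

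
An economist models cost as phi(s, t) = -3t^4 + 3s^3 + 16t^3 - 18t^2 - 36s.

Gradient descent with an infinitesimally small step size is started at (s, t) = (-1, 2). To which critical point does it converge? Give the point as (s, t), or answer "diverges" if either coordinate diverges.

(2, 1)

phi is separable, so gradient descent decouples: s follows -∂phi/∂s, t follows -∂phi/∂t.
∂phi/∂s = 9(s - 2)(s + 2); at s=-1 this is -27, so s increases.
∂phi/∂t = -12t(t - 3)(t - 1); at t=2 this is 24, so t decreases.
s converges to its nearest critical value 2 (a local min of the s-part); t converges to 1. The iterate converges to (2, 1).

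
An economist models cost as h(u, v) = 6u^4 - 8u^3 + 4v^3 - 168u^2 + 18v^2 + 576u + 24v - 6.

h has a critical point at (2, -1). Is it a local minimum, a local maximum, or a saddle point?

saddle point

The mixed partial ∂²h/∂u∂v is 0, so the Hessian at any point is diag(h_uu, h_vv) = diag(24(3u^2 - 2u - 14), 12(2v + 3)).
At (2, -1): H = diag(-144, 12).
The eigenvalues have opposite signs, so H is indefinite: a saddle point.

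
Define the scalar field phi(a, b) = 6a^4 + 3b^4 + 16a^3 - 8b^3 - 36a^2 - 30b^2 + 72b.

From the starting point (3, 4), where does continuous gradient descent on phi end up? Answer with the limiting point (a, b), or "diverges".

(1, 3)

phi is separable, so gradient descent decouples: a follows -∂phi/∂a, b follows -∂phi/∂b.
∂phi/∂a = 24a(a - 1)(a + 3); at a=3 this is 864, so a decreases.
∂phi/∂b = 12(b - 3)(b - 1)(b + 2); at b=4 this is 216, so b decreases.
a converges to its nearest critical value 1 (a local min of the a-part); b converges to 3. The iterate converges to (1, 3).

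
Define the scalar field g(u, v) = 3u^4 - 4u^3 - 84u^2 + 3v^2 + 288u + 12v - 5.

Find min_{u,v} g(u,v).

g(u,v) separates as P(u) + Q(v) − 5, so its minimum is min P + min Q − 5.
P'(u) = 12(u - 3)(u - 2)(u + 4) vanishes at u ∈ {-4, 2, 3}; Q'(v) = 6v + 12 vanishes at v ∈ {-2}.
Local minima of P (where P''>0): P(-4)=-1472, P(3)=243. Local minima of Q: Q(-2)=-12.
So the global minimum of g is P(-4) + Q(-2) − 5 = -1472 − 12 − 5 = -1489, attained at (-4, -2).

-1489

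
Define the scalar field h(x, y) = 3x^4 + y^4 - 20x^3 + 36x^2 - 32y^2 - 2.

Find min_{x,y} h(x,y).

h(x,y) separates as P(x) + Q(y) − 2, so its minimum is min P + min Q − 2.
P'(x) = 12x(x - 3)(x - 2) vanishes at x ∈ {0, 2, 3}; Q'(y) = 4y(y - 4)(y + 4) vanishes at y ∈ {-4, 0, 4}.
Local minima of P (where P''>0): P(0)=0, P(3)=27. Local minima of Q: Q(-4)=-256, Q(4)=-256.
So the global minimum of h is P(0) + Q(-4) − 2 = 0 − 256 − 2 = -258, attained at (0, -4).

-258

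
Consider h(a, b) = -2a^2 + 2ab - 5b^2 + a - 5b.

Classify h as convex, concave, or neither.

h is quadratic, so its Hessian is the constant matrix H = [[-4, 2], [2, -10]].
det(H) = 36, tr(H) = -14.
det(H) > 0 and tr(H) < 0, so H is negative definite everywhere: concave.

concave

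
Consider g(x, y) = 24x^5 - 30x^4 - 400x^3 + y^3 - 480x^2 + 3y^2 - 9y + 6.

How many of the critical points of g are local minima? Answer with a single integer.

2

g separates as a function of x plus a function of y, so ∇g=0 decouples.
∂g/∂x = 120x(x - 4)(x + 1)(x + 2) = 0 at x ∈ {-2, -1, 0, 4}; ∂g/∂y = 3(y - 1)(y + 3) = 0 at y ∈ {-3, 1}.
The Hessian is diagonal: diag(g_xx, g_yy). Second derivatives: g_xx(-2)=-1440, g_xx(-1)=600, g_xx(0)=-960, g_xx(4)=14400; g_yy(-3)=-12, g_yy(1)=12.
Local minima occur where both diagonal entries positive: (-1, 1), (4, 1). Count: 2.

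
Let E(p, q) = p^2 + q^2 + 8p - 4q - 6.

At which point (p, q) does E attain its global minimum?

(-4, 2)

E(p,q) separates as A(p) + B(q) − 6, so its minimum is min A + min B − 6.
A'(p) = 2p + 8 vanishes at p ∈ {-4}; B'(q) = 2q - 4 vanishes at q ∈ {2}.
Local minima of A (where A''>0): A(-4)=-16. Local minima of B: B(2)=-4.
So the global minimum of E is A(-4) + B(2) − 6 = -16 − 4 − 6 = -26, attained at (-4, 2).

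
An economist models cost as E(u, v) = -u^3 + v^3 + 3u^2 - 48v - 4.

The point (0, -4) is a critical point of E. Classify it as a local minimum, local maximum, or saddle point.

The mixed partial ∂²E/∂u∂v is 0, so the Hessian at any point is diag(E_uu, E_vv) = diag(6(-u + 1), 6v).
At (0, -4): H = diag(6, -24).
The eigenvalues have opposite signs, so H is indefinite: a saddle point.

saddle point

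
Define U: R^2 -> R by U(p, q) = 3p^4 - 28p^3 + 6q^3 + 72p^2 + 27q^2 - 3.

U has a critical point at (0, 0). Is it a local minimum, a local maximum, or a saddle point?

local minimum

The mixed partial ∂²U/∂p∂q is 0, so the Hessian at any point is diag(U_pp, U_qq) = diag(12(3p^2 - 14p + 12), 18(2q + 3)).
At (0, 0): H = diag(144, 54).
Both eigenvalues are positive, so H is positive definite: a local minimum.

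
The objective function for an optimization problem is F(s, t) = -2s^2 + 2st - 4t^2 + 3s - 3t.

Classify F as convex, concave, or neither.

F is quadratic, so its Hessian is the constant matrix H = [[-4, 2], [2, -8]].
det(H) = 28, tr(H) = -12.
det(H) > 0 and tr(H) < 0, so H is negative definite everywhere: concave.

concave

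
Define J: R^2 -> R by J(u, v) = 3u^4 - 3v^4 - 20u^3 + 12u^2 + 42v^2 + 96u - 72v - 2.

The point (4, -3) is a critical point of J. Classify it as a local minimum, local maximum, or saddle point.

The mixed partial ∂²J/∂u∂v is 0, so the Hessian at any point is diag(J_uu, J_vv) = diag(12(3u^2 - 10u + 2), 12(-3v^2 + 7)).
At (4, -3): H = diag(120, -240).
The eigenvalues have opposite signs, so H is indefinite: a saddle point.

saddle point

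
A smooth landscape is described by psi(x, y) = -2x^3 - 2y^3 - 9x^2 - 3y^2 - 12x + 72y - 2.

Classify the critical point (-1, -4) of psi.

The mixed partial ∂²psi/∂x∂y is 0, so the Hessian at any point is diag(psi_xx, psi_yy) = diag(-6(2x + 3), -6(2y + 1)).
At (-1, -4): H = diag(-6, 42).
The eigenvalues have opposite signs, so H is indefinite: a saddle point.

saddle point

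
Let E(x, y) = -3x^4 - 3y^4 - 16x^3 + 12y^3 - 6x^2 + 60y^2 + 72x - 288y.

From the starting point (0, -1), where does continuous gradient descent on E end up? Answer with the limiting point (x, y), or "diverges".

(-2, 2)

E is separable, so gradient descent decouples: x follows -∂E/∂x, y follows -∂E/∂y.
∂E/∂x = -12(x - 1)(x + 2)(x + 3); at x=0 this is 72, so x decreases.
∂E/∂y = -12(y - 4)(y - 2)(y + 3); at y=-1 this is -360, so y increases.
x converges to its nearest critical value -2 (a local min of the x-part); y converges to 2. The iterate converges to (-2, 2).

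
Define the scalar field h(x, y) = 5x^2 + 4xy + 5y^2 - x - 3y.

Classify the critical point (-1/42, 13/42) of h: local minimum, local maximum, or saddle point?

The Hessian of h is constant: H = [[10, 4], [4, 10]].
det(H) = 10·10 − 4² = 84.
det(H) > 0 and tr(H) = 20 > 0, so H is positive definite and the point is a local minimum.

local minimum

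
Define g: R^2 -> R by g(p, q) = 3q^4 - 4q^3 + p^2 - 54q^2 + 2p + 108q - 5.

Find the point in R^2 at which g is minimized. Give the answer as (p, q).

g(p,q) separates as A(p) + B(q) − 5, so its minimum is min A + min B − 5.
A'(p) = 2p + 2 vanishes at p ∈ {-1}; B'(q) = 12(q - 3)(q - 1)(q + 3) vanishes at q ∈ {-3, 1, 3}.
Local minima of A (where A''>0): A(-1)=-1. Local minima of B: B(-3)=-459, B(3)=-27.
So the global minimum of g is A(-1) + B(-3) − 5 = -1 − 459 − 5 = -465, attained at (-1, -3).

(-1, -3)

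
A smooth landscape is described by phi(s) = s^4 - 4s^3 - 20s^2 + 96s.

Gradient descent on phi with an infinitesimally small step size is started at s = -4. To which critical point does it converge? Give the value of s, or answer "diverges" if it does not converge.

phi'(s) = 4(s - 4)(s - 2)(s + 3), so phi'(-4) = -192.
Gradient descent moves in the -phi' direction, i.e. s is increasing.
The nearest critical point in that direction is s = -3, where phi'' = 140 > 0 (a local minimum). The iterate converges there.

-3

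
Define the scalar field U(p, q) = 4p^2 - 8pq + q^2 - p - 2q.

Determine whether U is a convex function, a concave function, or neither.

neither

U is quadratic, so its Hessian is the constant matrix H = [[8, -8], [-8, 2]].
det(H) = -48, tr(H) = 10.
det(H) < 0, so H is indefinite: neither convex nor concave.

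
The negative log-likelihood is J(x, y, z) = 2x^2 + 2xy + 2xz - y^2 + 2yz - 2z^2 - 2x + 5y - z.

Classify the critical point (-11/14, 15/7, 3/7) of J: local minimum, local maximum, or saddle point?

The Hessian is constant: H = [[4, 2, 2], [2, -2, 2], [2, 2, -4]].
Leading principal minors: Δ₁ = 4, Δ₂ = -12, Δ₃ = 56.
The minors fit neither the all-positive nor the alternating-sign pattern, so H is indefinite: a saddle point.

saddle point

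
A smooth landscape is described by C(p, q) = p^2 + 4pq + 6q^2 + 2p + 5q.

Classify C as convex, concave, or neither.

convex

C is quadratic, so its Hessian is the constant matrix H = [[2, 4], [4, 12]].
det(H) = 8, tr(H) = 14.
det(H) > 0 and tr(H) > 0, so H is positive definite everywhere: convex.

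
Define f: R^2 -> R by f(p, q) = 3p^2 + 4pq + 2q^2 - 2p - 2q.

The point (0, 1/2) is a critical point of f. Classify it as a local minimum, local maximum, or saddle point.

The Hessian of f is constant: H = [[6, 4], [4, 4]].
det(H) = 6·4 − 4² = 8.
det(H) > 0 and tr(H) = 10 > 0, so H is positive definite and the point is a local minimum.

local minimum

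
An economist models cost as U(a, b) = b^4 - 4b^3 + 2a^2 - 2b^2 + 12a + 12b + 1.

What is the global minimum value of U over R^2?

U(a,b) separates as P(a) + Q(b) + 1, so its minimum is min P + min Q + 1.
P'(a) = 4a + 12 vanishes at a ∈ {-3}; Q'(b) = 4(b - 3)(b - 1)(b + 1) vanishes at b ∈ {-1, 1, 3}.
Local minima of P (where P''>0): P(-3)=-18. Local minima of Q: Q(-1)=-9, Q(3)=-9.
So the global minimum of U is P(-3) + Q(-1) + 1 = -18 − 9 + 1 = -26, attained at (-3, -1).

-26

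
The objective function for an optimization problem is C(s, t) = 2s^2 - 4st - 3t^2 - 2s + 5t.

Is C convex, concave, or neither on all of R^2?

neither

C is quadratic, so its Hessian is the constant matrix H = [[4, -4], [-4, -6]].
det(H) = -40, tr(H) = -2.
det(H) < 0, so H is indefinite: neither convex nor concave.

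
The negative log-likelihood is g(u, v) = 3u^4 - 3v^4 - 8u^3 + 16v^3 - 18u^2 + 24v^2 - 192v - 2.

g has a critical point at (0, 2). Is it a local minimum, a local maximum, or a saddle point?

The mixed partial ∂²g/∂u∂v is 0, so the Hessian at any point is diag(g_uu, g_vv) = diag(12(3u^2 - 4u - 3), 12(-3v^2 + 8v + 4)).
At (0, 2): H = diag(-36, 96).
The eigenvalues have opposite signs, so H is indefinite: a saddle point.

saddle point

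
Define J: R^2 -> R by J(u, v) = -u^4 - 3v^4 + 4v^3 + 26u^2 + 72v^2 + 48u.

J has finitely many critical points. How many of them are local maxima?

J separates as a function of u plus a function of v, so ∇J=0 decouples.
∂J/∂u = -4(u - 4)(u + 1)(u + 3) = 0 at u ∈ {-3, -1, 4}; ∂J/∂v = -12v(v - 4)(v + 3) = 0 at v ∈ {-3, 0, 4}.
The Hessian is diagonal: diag(J_uu, J_vv). Second derivatives: J_uu(-3)=-56, J_uu(-1)=40, J_uu(4)=-140; J_vv(-3)=-252, J_vv(0)=144, J_vv(4)=-336.
Local maxima occur where both diagonal entries negative: (-3, -3), (-3, 4), (4, -3), (4, 4). Count: 4.

4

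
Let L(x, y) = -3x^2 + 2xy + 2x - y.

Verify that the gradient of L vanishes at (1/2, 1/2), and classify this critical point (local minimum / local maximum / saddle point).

saddle point

∇L = (-6x + 2y + 2, 2x - 1); substituting (1/2, 1/2) gives ∇L = (0, 0), so (1/2, 1/2) is indeed a critical point.
The Hessian of L is constant: H = [[-6, 2], [2, 0]].
det(H) = (-6)·0 − 2² = -4.
Since det(H) < 0, H is indefinite and the critical point is a saddle point.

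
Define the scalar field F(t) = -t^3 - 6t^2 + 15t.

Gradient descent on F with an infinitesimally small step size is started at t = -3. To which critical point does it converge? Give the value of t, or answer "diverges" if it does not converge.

F'(t) = -3(t - 1)(t + 5), so F'(-3) = 24.
Gradient descent moves in the -F' direction, i.e. t is decreasing.
The nearest critical point in that direction is t = -5, where F'' = 18 > 0 (a local minimum). The iterate converges there.

-5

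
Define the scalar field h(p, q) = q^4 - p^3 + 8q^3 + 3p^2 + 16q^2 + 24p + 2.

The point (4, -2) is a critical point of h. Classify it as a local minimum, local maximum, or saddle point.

The mixed partial ∂²h/∂p∂q is 0, so the Hessian at any point is diag(h_pp, h_qq) = diag(6(-p + 1), 4(3q^2 + 12q + 8)).
At (4, -2): H = diag(-18, -16).
Both eigenvalues are negative, so H is negative definite: a local maximum.

local maximum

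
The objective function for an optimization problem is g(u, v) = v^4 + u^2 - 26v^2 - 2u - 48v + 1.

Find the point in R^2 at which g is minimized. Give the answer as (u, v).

(1, 4)

g(u,v) separates as P(u) + Q(v) + 1, so its minimum is min P + min Q + 1.
P'(u) = 2u - 2 vanishes at u ∈ {1}; Q'(v) = 4(v - 4)(v + 1)(v + 3) vanishes at v ∈ {-3, -1, 4}.
Local minima of P (where P''>0): P(1)=-1. Local minima of Q: Q(-3)=-9, Q(4)=-352.
So the global minimum of g is P(1) + Q(4) + 1 = -1 − 352 + 1 = -352, attained at (1, 4).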